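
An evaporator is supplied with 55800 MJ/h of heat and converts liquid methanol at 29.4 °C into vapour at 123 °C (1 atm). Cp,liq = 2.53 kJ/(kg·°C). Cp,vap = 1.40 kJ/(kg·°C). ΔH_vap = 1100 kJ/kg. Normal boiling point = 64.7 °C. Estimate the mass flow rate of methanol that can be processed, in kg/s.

Δh = 2.53×(64.7−29.4) + 1100 + 1.40×(123−64.7) = 1270.9 kJ/kg
Q = 55800 MJ/h = 15500 kJ/s = 15500 kJ/s
ṁ = Q/Δh = 15500 / 1270.9 = 12.196 kg/s

ṁ = 12.2 kg/s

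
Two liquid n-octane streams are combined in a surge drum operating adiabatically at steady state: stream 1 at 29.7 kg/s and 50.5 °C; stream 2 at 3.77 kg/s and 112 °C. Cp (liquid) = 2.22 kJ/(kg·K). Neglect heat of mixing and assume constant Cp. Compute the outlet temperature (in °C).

No heat crosses the boundary, so H_out = H_in.
T_out = Σ ṁᵢCp,ᵢTᵢ / Σ ṁᵢCp,ᵢ
      = 4267 / 74.303 = 57.427 °C

T_out = 57.4 °C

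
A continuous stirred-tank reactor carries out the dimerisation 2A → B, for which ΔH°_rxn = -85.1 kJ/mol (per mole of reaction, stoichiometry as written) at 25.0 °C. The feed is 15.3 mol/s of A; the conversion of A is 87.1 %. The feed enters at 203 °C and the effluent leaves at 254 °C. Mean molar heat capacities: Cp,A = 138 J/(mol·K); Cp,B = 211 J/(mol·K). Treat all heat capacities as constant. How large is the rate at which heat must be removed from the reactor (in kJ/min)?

Q_out = 33500 kJ/min

Extent of reaction ξ = 0.871 × 15.3 / 2 = 6.6631 mol/s
Reaction term: ξ·ΔH°_rxn = 6.6631 × -85.1 = -567.03 kJ/s
Sensible, feed 203→25 °C: -375.83 kJ/s
Outlet flows (mol/s): A 1.9737, B 6.6631
Sensible, products 25→254 °C: 384.33 kJ/s
Q = ΔH = -558.53 kJ/s = -558.53 kW
Heat removed = 33512 kJ/min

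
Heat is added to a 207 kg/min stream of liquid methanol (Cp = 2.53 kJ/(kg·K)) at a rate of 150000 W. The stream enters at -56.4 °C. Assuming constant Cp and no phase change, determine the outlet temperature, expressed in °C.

T_out = -39.2 °C

Q = 150000 W = 9000 kJ/min
ΔT = Q/(ṁ·Cp) = 9000/(207×2.53) = 17.185 K
T_out = -56.4 + 17.185 = -39.215 °C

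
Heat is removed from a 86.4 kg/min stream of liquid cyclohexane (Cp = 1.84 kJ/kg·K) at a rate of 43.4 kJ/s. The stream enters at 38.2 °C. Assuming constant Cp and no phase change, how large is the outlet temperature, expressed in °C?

Q = 43.4 kJ/s = 2604 kJ/min
ΔT = Q/(ṁ·Cp) = 2604/(86.4×1.84) = 16.38 K
T_out = 38.2 − 16.38 = 21.82 °C

T_out = 21.8 °C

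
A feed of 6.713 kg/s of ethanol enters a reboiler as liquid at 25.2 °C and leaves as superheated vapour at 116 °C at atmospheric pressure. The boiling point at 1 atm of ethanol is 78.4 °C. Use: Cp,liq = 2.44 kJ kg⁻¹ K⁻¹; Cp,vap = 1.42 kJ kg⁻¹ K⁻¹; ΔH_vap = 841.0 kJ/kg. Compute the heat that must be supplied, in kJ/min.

liquid 25.2→78.4 °C: 129.81 kJ/kg
vaporisation at 78.4 °C: 841 kJ/kg
vapour 78.4→116 °C: 53.392 kJ/kg
Δh = 129.81 + 841 + 53.392 = 1024.2 kJ/kg
Q = ṁ·Δh = 6.713 kg/s × 1024.2 kJ/kg = 6875.5 kJ/s
|Q| = 6875.5 kW = 412530 kJ/min

Q = 413000 kJ/min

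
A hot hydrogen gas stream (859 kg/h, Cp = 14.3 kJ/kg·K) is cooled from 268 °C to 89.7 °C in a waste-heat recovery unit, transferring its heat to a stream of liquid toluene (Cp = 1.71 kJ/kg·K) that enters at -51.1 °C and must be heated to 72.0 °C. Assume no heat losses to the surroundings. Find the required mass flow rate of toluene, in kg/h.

ṁ_c = 10400 kg/h

Heat released by hot stream: Q = 859 × 14.3 × (268 − 89.7) = 2.1902e+06 kJ/h
Energy balance on cold side (adiabatic exchanger): Q = ṁ_c·Cp_c·(T_c,out − T_c,in)
ṁ_c = 2.1902e+06 / [1.71 × (72.0 − -51.1)] = 10405 kg/h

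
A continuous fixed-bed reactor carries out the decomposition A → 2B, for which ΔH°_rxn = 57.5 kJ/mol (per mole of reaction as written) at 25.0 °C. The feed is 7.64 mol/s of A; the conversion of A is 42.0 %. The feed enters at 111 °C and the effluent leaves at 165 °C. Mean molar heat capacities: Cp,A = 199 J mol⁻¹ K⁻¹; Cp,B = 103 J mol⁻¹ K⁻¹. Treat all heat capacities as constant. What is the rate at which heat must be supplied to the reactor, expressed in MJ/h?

Q_in = 971 MJ/h

Extent of reaction ξ = 0.420 × 7.64 = 3.2088 mol/s
Reaction term: ξ·ΔH°_rxn = 3.2088 × 57.5 = 184.51 kJ/s
Sensible, feed 111→25 °C: -130.75 kJ/s
Outlet flows (mol/s): A 4.4312, B 6.4176
Sensible, products 25→165 °C: 216 kJ/s
Q = ΔH = 269.75 kJ/s = 269.75 kW
Heat supplied = 971.1 MJ/h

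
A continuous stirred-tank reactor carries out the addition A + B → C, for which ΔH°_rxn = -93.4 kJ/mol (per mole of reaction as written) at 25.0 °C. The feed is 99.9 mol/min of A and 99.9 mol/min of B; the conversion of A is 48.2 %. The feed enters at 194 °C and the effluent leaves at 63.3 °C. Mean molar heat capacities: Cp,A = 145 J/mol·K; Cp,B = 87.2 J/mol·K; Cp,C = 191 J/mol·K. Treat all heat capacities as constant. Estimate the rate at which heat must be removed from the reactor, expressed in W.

Q_out = 127000 W

Extent of reaction ξ = 0.482 × 99.9 = 48.152 mol/min
Reaction term: ξ·ΔH°_rxn = 48.152 × -93.4 = -4497.4 kJ/min
Sensible, feed 194→25 °C: -3920.3 kJ/min
Outlet flows (mol/min): A 51.748, B 51.748, C 48.152
Sensible, products 25→63.3 °C: 812.46 kJ/min
Q = ΔH = -7605.2 kJ/min = -126.75 kW
Heat removed = 126750 W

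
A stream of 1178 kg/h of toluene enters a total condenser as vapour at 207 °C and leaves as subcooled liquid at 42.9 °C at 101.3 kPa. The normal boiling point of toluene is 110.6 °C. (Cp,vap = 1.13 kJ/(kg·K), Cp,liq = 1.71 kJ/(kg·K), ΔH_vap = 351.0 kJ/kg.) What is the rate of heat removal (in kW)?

vapour 207→110.6 °C: -108.93 kJ/kg
condensation at 110.6 °C: -351 kJ/kg
liquid 110.6→42.9 °C: -115.77 kJ/kg
Δh = -108.93 + -351 + -115.77 = -575.7 kJ/kg
Q = ṁ·Δh = 1178 kg/h × -575.7 kJ/kg = -678170 kJ/h
|Q| = 188.38 kW

Q_c = 188 kW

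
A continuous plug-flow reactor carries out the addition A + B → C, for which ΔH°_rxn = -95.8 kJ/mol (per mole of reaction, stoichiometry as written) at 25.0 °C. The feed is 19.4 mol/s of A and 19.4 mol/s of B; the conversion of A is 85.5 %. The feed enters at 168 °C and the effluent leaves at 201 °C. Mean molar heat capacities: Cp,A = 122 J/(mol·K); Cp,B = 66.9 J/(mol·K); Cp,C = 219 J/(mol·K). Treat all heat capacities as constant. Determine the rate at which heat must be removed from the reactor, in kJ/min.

Q_out = 82800 kJ/min

Extent of reaction ξ = 0.855 × 19.4 = 16.587 mol/s
Reaction term: ξ·ΔH°_rxn = 16.587 × -95.8 = -1589 kJ/s
Sensible, feed 168→25 °C: -524.05 kJ/s
Outlet flows (mol/s): A 2.813, B 2.813, C 16.587
Sensible, products 25→201 °C: 732.85 kJ/s
Q = ΔH = -1380.2 kJ/s = -1380.2 kW
Heat removed = 82814 kJ/min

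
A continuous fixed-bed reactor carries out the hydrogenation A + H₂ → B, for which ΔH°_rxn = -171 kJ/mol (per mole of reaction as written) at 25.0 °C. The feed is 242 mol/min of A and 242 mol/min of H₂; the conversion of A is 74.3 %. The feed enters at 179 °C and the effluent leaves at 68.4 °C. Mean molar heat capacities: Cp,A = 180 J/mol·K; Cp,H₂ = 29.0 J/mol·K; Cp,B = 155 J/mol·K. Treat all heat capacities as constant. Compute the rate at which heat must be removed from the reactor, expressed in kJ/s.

Q_out = 613 kJ/s

Extent of reaction ξ = 0.743 × 242 = 179.81 mol/min
Reaction term: ξ·ΔH°_rxn = 179.81 × -171 = -30747 kJ/min
Sensible, feed 179→25 °C: -7789 kJ/min
Outlet flows (mol/min): A 62.194, H₂ 62.194, B 179.81
Sensible, products 25→68.4 °C: 1773.7 kJ/min
Q = ΔH = -36762 kJ/min = -612.7 kW
Heat removed = 612.7 kJ/s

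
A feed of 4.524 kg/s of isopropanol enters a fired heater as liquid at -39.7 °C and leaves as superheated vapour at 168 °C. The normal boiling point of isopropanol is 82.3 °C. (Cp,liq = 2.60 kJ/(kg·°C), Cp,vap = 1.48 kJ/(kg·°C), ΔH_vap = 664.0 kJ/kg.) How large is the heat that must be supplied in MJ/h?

Q = 18000 MJ/h

liquid -39.7→82.3 °C: 317.2 kJ/kg
vaporisation at 82.3 °C: 664 kJ/kg
vapour 82.3→168 °C: 126.84 kJ/kg
Δh = 317.2 + 664 + 126.84 = 1108 kJ/kg
Q = ṁ·Δh = 4.524 kg/s × 1108 kJ/kg = 5012.8 kJ/s
|Q| = 5012.8 kW = 18046 MJ/h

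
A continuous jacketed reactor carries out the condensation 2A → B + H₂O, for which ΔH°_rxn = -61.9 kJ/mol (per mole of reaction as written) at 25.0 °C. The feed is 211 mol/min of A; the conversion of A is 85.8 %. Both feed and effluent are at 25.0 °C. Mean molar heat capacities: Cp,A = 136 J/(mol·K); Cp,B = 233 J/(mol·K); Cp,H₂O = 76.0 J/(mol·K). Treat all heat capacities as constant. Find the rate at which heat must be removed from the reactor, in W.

Extent of reaction ξ = 0.858 × 211 / 2 = 90.519 mol/min
Reaction term: ξ·ΔH°_rxn = 90.519 × -61.9 = -5603.1 kJ/min
Q = ΔH = -5603.1 kJ/min = -93.385 kW
Heat removed = 93385 W

Q_out = 93400 W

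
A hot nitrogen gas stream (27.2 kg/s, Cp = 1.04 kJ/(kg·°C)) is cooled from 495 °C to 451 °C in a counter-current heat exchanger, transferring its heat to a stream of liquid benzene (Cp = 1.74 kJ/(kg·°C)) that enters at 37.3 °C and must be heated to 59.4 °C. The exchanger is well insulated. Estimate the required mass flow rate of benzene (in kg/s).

ṁ_c = 32.4 kg/s

Heat released by hot stream: Q = 27.2 × 1.04 × (495 − 451) = 1244.7 kJ/s
Energy balance on cold side (adiabatic exchanger): Q = ṁ_c·Cp_c·(T_c,out − T_c,in)
ṁ_c = 1244.7 / [1.74 × (59.4 − 37.3)] = 32.368 kg/s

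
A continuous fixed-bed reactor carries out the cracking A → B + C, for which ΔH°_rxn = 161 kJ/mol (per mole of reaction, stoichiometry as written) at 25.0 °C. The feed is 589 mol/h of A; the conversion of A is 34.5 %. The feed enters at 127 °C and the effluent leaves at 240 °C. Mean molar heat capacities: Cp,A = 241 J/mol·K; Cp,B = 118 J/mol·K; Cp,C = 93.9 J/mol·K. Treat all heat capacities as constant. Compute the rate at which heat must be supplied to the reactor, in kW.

Extent of reaction ξ = 0.345 × 589 = 203.2 mol/h
Reaction term: ξ·ΔH°_rxn = 203.2 × 161 = 32716 kJ/h
Sensible, feed 127→25 °C: -14479 kJ/h
Outlet flows (mol/h): A 385.8, B 203.2, C 203.2
Sensible, products 25→240 °C: 29248 kJ/h
Q = ΔH = 47485 kJ/h = 13.19 kW
Heat supplied = 13.19 kW

Q_in = 13.2 kW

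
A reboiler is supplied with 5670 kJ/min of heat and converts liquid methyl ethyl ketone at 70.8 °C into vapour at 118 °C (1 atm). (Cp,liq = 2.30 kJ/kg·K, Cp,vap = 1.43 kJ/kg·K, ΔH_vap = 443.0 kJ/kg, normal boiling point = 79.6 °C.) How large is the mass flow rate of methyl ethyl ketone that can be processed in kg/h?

ṁ = 657 kg/h

Δh = 2.30×(79.6−70.8) + 443.0 + 1.43×(118−79.6) = 518.15 kJ/kg
Q = 5670 kJ/min = 94.5 kJ/s = 340200 kJ/h
ṁ = Q/Δh = 340200 / 518.15 = 656.56 kg/h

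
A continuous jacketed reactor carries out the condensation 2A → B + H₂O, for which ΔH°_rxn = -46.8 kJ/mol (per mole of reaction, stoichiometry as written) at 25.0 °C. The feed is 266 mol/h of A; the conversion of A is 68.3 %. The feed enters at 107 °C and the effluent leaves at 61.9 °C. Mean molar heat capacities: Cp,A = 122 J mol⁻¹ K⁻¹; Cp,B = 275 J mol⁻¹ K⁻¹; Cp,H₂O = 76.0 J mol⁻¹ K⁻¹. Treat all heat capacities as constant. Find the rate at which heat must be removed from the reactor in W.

Extent of reaction ξ = 0.683 × 266 / 2 = 90.839 mol/h
Reaction term: ξ·ΔH°_rxn = 90.839 × -46.8 = -4251.3 kJ/h
Sensible, feed 107→25 °C: -2661.1 kJ/h
Outlet flows (mol/h): A 84.322, B 90.839, H₂O 90.839
Sensible, products 25→61.9 °C: 1556.1 kJ/h
Q = ΔH = -5356.2 kJ/h = -1.4878 kW
Heat removed = 1487.8 W

Q_out = 1490 W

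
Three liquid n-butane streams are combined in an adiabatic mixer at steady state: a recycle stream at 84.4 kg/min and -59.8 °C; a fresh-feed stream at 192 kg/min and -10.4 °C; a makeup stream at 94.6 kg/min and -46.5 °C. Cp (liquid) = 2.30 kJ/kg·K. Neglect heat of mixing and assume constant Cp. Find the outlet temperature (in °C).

Adiabatic, steady state ⇒ Σ ṁᵢCp,ᵢ(T_out − Tᵢ) = 0
Σ ṁᵢCp,ᵢTᵢ = 84.4×2.30×-59.8 + 192×2.30×-10.4 + 94.6×2.30×-46.5 = -26318
Σ ṁᵢCp,ᵢ = 84.4×2.30 + 192×2.30 + 94.6×2.30 = 853.3
T_out = -26318 / 853.3 = -30.843 °C

T_out = -30.8 °C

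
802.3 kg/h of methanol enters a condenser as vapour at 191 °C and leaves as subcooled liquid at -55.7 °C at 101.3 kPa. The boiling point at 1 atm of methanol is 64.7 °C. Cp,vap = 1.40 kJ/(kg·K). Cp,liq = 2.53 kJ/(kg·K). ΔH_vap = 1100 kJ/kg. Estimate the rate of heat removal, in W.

Q_c = 352000 W

vapour 191→64.7 °C: -176.82 kJ/kg
condensation at 64.7 °C: -1100 kJ/kg
liquid 64.7→-55.7 °C: -304.61 kJ/kg
Δh = -176.82 + -1100 + -304.61 = -1581.4 kJ/kg
Q = ṁ·Δh = 802.3 kg/h × -1581.4 kJ/kg = -1.2688e+06 kJ/h
|Q| = 352.44 kW = 352440 W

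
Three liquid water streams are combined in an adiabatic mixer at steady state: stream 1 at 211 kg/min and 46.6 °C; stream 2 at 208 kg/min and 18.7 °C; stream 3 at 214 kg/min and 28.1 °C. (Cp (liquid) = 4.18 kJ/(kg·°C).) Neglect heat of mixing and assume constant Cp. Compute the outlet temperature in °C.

No heat crosses the boundary, so H_out = H_in.
Σ ṁᵢCp,ᵢTᵢ = 211×4.18×46.6 + 208×4.18×18.7 + 214×4.18×28.1 = 82495
Σ ṁᵢCp,ᵢ = 211×4.18 + 208×4.18 + 214×4.18 = 2645.9
T_out = 82495 / 2645.9 = 31.178 °C

T_out = 31.2 °C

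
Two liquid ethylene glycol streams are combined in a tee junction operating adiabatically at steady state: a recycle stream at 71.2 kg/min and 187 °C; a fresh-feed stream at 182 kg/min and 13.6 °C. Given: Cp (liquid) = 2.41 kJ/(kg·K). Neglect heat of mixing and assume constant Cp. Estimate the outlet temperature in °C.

T_out = 62.4 °C

No heat crosses the boundary, so H_out = H_in.
Σ ṁᵢCp,ᵢTᵢ = 71.2×2.41×187 + 182×2.41×13.6 = 38053
Σ ṁᵢCp,ᵢ = 71.2×2.41 + 182×2.41 = 610.21
T_out = 38053 / 610.21 = 62.36 °C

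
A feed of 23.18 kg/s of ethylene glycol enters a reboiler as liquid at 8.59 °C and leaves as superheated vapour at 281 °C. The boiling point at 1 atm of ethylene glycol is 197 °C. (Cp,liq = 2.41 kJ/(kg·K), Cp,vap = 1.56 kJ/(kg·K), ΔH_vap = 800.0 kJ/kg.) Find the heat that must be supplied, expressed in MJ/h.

Q = 116000 MJ/h

liquid 8.59→197 °C: 454.07 kJ/kg
vaporisation at 197 °C: 800 kJ/kg
vapour 197→281 °C: 131.04 kJ/kg
Δh = 454.07 + 800 + 131.04 = 1385.1 kJ/kg
Q = ṁ·Δh = 23.18 kg/s × 1385.1 kJ/kg = 32107 kJ/s
|Q| = 32107 kW = 115580 MJ/h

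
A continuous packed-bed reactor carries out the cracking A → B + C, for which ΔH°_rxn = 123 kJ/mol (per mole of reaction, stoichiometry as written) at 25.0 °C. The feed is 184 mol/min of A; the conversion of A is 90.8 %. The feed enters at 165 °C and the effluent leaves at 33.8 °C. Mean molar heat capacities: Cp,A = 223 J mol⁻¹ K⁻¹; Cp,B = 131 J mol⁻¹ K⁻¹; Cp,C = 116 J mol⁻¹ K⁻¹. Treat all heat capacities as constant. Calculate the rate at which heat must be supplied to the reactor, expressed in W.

Q_in = 253000 W

Extent of reaction ξ = 0.908 × 184 = 167.07 mol/min
Reaction term: ξ·ΔH°_rxn = 167.07 × 123 = 20550 kJ/min
Sensible, feed 165→25 °C: -5744.5 kJ/min
Outlet flows (mol/min): A 16.928, B 167.07, C 167.07
Sensible, products 25→33.8 °C: 396.37 kJ/min
Q = ΔH = 15202 kJ/min = 253.36 kW
Heat supplied = 253360 W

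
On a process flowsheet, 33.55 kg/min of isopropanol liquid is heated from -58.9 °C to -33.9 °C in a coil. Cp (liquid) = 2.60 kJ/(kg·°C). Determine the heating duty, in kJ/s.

Q = ṁ·Cp·ΔT = 33.55 × 2.60 × (-33.9 − -58.9) = 2180.7 kJ/min
Converting: 2180.7 / 60 s = 36.346 kW

Q = 36.3 kJ/s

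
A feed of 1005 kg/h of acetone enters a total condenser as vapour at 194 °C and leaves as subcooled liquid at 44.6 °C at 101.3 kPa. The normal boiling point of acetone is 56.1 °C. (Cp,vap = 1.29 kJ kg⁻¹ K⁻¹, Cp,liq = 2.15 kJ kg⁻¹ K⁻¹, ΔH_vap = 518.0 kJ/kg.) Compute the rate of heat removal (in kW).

vapour 194→56.1 °C: -177.89 kJ/kg
condensation at 56.1 °C: -518 kJ/kg
liquid 56.1→44.6 °C: -24.725 kJ/kg
Δh = -177.89 + -518 + -24.725 = -720.62 kJ/kg
Q = ṁ·Δh = 1005 kg/h × -720.62 kJ/kg = -724220 kJ/h
|Q| = 201.17 kW

Q_c = 201 kW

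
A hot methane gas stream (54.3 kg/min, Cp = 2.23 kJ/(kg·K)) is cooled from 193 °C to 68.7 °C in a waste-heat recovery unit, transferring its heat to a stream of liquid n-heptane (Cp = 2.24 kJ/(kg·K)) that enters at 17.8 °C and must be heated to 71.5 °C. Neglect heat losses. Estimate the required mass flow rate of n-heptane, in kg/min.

Heat released by hot stream: Q = 54.3 × 2.23 × (193 − 68.7) = 15051 kJ/min
Energy balance on cold side (adiabatic exchanger): Q = ṁ_c·Cp_c·(T_c,out − T_c,in)
ṁ_c = 15051 / [2.24 × (71.5 − 17.8)] = 125.13 kg/min

ṁ_c = 125 kg/min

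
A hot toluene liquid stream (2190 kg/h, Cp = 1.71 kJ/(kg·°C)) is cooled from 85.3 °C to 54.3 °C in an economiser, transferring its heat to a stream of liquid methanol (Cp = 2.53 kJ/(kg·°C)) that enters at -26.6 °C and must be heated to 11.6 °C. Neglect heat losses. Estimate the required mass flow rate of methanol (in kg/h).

Heat released by hot stream: Q = 2190 × 1.71 × (85.3 − 54.3) = 116090 kJ/h
Energy balance on cold side (adiabatic exchanger): Q = ṁ_c·Cp_c·(T_c,out − T_c,in)
ṁ_c = 116090 / [2.53 × (11.6 − -26.6)] = 1201.2 kg/h

ṁ_c = 1200 kg/h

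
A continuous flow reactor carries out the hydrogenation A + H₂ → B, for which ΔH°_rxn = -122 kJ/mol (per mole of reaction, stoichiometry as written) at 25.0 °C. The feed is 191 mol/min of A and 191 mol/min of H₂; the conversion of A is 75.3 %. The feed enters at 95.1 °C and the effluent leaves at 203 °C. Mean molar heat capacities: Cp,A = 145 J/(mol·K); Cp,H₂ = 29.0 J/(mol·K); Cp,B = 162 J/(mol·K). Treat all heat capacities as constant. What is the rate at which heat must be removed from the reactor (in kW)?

Extent of reaction ξ = 0.753 × 191 = 143.82 mol/min
Reaction term: ξ·ΔH°_rxn = 143.82 × -122 = -17546 kJ/min
Sensible, feed 95.1→25 °C: -2329.7 kJ/min
Outlet flows (mol/min): A 47.177, H₂ 47.177, B 143.82
Sensible, products 25→203 °C: 5608.4 kJ/min
Q = ΔH = -14268 kJ/min = -237.79 kW
Heat removed = 237.79 kW

Q_out = 238 kW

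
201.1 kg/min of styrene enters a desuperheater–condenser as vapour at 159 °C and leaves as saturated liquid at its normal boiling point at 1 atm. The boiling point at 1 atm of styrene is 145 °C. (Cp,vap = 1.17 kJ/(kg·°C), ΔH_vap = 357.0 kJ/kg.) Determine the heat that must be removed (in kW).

vapour 159→145 °C: -16.38 kJ/kg
condensation at 145 °C: -357 kJ/kg
Δh = -16.38 + -357 = -373.38 kJ/kg
Q = ṁ·Δh = 201.1 kg/min × -373.38 kJ/kg = -75087 kJ/min
|Q| = 1251.4 kW

Q_c = 1250 kW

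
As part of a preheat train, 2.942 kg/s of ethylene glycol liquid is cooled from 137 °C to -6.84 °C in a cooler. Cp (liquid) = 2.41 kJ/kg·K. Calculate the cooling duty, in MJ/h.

Q = ṁ·Cp·ΔT = 2.942 × 2.41 × (-6.84 − 137) = -1019.9 kJ/s
Cooling duty = 3671.5 MJ/h

Q_c = 3670 MJ/h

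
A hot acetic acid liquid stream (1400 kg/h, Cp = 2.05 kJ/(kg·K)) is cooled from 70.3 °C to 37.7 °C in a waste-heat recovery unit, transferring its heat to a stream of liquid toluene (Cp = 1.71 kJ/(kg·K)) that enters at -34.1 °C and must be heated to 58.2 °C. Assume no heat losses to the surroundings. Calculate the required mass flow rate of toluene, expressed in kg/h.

ṁ_c = 593 kg/h

Heat released by hot stream: Q = 1400 × 2.05 × (70.3 − 37.7) = 93562 kJ/h
Energy balance on cold side (adiabatic exchanger): Q = ṁ_c·Cp_c·(T_c,out − T_c,in)
ṁ_c = 93562 / [1.71 × (58.2 − -34.1)] = 592.79 kg/h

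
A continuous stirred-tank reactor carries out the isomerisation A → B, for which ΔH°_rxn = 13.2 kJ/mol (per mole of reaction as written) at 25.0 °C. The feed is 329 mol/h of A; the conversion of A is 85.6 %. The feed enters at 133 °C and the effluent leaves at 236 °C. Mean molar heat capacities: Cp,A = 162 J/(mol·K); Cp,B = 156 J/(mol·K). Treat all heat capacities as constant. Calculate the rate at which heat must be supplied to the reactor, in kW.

Q_in = 2.46 kW

Extent of reaction ξ = 0.856 × 329 = 281.62 mol/h
Reaction term: ξ·ΔH°_rxn = 281.62 × 13.2 = 3717.4 kJ/h
Sensible, feed 133→25 °C: -5756.2 kJ/h
Outlet flows (mol/h): A 47.376, B 281.62
Sensible, products 25→236 °C: 10889 kJ/h
Q = ΔH = 8850.6 kJ/h = 2.4585 kW
Heat supplied = 2.4585 kW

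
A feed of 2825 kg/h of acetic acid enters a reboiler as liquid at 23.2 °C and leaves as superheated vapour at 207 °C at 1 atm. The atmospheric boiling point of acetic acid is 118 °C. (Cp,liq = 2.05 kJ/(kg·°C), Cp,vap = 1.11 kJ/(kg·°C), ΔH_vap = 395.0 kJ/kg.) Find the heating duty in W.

liquid 23.2→118 °C: 194.34 kJ/kg
vaporisation at 118 °C: 395 kJ/kg
vapour 118→207 °C: 98.79 kJ/kg
Δh = 194.34 + 395 + 98.79 = 688.13 kJ/kg
Q = ṁ·Δh = 2825 kg/h × 688.13 kJ/kg = 1.944e+06 kJ/h
|Q| = 539.99 kW = 539990 W

Q = 540000 W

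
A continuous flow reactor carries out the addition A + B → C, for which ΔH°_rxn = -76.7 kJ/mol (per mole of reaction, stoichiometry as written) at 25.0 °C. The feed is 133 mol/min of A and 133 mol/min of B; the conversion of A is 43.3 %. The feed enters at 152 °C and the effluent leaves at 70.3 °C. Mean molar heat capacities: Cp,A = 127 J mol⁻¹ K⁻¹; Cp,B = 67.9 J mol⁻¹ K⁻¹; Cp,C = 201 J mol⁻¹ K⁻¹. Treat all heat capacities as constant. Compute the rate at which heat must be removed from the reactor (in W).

Q_out = 109000 W

Extent of reaction ξ = 0.433 × 133 = 57.589 mol/min
Reaction term: ξ·ΔH°_rxn = 57.589 × -76.7 = -4417.1 kJ/min
Sensible, feed 152→25 °C: -3292.1 kJ/min
Outlet flows (mol/min): A 75.411, B 75.411, C 57.589
Sensible, products 25→70.3 °C: 1190.2 kJ/min
Q = ΔH = -6519 kJ/min = -108.65 kW
Heat removed = 108650 W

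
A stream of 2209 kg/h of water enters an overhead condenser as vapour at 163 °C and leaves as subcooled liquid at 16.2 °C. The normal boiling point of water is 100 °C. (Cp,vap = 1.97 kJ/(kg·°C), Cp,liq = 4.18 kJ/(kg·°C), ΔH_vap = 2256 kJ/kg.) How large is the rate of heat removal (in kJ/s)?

Q_c = 1680 kJ/s

vapour 163→100 °C: -124.11 kJ/kg
condensation at 100 °C: -2256 kJ/kg
liquid 100→16.2 °C: -350.28 kJ/kg
Δh = -124.11 + -2256 + -350.28 = -2730.4 kJ/kg
Q = ṁ·Δh = 2209 kg/h × -2730.4 kJ/kg = -6.0314e+06 kJ/h
|Q| = 1675.4 kW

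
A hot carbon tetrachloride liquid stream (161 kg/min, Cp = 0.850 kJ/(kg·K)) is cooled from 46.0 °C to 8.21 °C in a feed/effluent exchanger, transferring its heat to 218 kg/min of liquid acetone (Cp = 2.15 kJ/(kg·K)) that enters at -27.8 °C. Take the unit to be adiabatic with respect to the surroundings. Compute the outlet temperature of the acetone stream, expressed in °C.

Heat released by hot stream: Q = 161 × 0.850 × (46.0 − 8.21) = 5171.6 kJ/min
Energy balance on cold side (adiabatic exchanger): Q = ṁ_c·Cp_c·(T_c,out − T_c,in)
T_c,out = -27.8 + 5171.6/(218 × 2.15) = -16.766 °C

T_c,out = -16.8 °C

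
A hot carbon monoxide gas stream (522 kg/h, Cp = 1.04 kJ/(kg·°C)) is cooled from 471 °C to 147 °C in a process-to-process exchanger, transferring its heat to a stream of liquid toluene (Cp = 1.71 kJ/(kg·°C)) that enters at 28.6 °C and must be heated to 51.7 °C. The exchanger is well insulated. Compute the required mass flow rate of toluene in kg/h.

Heat released by hot stream: Q = 522 × 1.04 × (471 − 147) = 175890 kJ/h
Energy balance on cold side (adiabatic exchanger): Q = ṁ_c·Cp_c·(T_c,out − T_c,in)
ṁ_c = 175890 / [1.71 × (51.7 − 28.6)] = 4452.9 kg/h

ṁ_c = 4450 kg/h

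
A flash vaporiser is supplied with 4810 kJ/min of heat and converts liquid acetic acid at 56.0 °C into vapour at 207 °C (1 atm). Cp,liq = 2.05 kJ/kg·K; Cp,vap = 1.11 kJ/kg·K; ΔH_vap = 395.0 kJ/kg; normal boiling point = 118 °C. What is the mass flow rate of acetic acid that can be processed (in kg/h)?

ṁ = 465 kg/h

Δh = 2.05×(118−56.0) + 395.0 + 1.11×(207−118) = 620.89 kJ/kg
Q = 4810 kJ/min = 80.167 kJ/s = 288600 kJ/h
ṁ = Q/Δh = 288600 / 620.89 = 464.82 kg/h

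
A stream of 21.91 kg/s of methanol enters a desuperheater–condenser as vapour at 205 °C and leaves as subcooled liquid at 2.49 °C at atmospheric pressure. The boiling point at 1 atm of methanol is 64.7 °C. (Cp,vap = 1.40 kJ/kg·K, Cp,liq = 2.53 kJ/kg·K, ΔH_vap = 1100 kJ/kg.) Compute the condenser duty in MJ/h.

vapour 205→64.7 °C: -196.42 kJ/kg
condensation at 64.7 °C: -1100 kJ/kg
liquid 64.7→2.49 °C: -157.39 kJ/kg
Δh = -196.42 + -1100 + -157.39 = -1453.8 kJ/kg
Q = ṁ·Δh = 21.91 kg/s × -1453.8 kJ/kg = -31853 kJ/s
|Q| = 31853 kW = 114670 MJ/h

Q_c = 115000 MJ/h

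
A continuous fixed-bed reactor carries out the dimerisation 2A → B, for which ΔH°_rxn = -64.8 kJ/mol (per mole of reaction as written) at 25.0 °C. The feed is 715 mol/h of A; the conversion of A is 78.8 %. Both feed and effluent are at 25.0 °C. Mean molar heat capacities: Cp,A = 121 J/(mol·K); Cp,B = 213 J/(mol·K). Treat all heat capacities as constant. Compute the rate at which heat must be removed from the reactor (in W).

Extent of reaction ξ = 0.788 × 715 / 2 = 281.71 mol/h
Reaction term: ξ·ΔH°_rxn = 281.71 × -64.8 = -18255 kJ/h
Q = ΔH = -18255 kJ/h = -5.0708 kW
Heat removed = 5070.8 W

Q_out = 5070 W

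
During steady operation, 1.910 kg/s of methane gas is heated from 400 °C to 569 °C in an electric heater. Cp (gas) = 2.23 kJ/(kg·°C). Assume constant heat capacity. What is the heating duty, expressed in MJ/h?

Q = ṁ·Cp·ΔT = 1.910 × 2.23 × (569 − 400) = 719.82 kJ/s
Heating duty = 2591.4 MJ/h

Q = 2590 MJ/h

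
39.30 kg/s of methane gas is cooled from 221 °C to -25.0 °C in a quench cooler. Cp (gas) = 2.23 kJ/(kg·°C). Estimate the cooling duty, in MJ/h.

Q_c = 77600 MJ/h

Q = ṁ·Cp·ΔT = 39.30 × 2.23 × (-25.0 − 221) = -21559 kJ/s
Cooling duty = 77613 MJ/h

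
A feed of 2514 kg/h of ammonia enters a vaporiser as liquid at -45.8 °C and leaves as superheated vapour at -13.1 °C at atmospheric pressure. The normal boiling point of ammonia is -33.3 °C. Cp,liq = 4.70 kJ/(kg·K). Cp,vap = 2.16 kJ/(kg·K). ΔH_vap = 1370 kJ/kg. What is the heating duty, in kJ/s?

liquid -45.8→-33.3 °C: 58.75 kJ/kg
vaporisation at -33.3 °C: 1370 kJ/kg
vapour -33.3→-13.1 °C: 43.632 kJ/kg
Δh = 58.75 + 1370 + 43.632 = 1472.4 kJ/kg
Q = ṁ·Δh = 2514 kg/h × 1472.4 kJ/kg = 3.7016e+06 kJ/h
|Q| = 1028.2 kW

Q = 1030 kJ/s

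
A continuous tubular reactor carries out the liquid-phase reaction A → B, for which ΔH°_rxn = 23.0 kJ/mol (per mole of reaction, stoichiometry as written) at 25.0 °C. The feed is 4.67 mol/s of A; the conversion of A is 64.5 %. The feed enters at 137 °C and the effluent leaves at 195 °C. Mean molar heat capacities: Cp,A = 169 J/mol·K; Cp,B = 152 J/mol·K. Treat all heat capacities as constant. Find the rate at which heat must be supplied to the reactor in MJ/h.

Q_in = 383 MJ/h

Extent of reaction ξ = 0.645 × 4.67 = 3.0122 mol/s
Reaction term: ξ·ΔH°_rxn = 3.0122 × 23.0 = 69.279 kJ/s
Sensible, feed 137→25 °C: -88.394 kJ/s
Outlet flows (mol/s): A 1.6578, B 3.0122
Sensible, products 25→195 °C: 125.46 kJ/s
Q = ΔH = 106.35 kJ/s = 106.35 kW
Heat supplied = 382.86 MJ/h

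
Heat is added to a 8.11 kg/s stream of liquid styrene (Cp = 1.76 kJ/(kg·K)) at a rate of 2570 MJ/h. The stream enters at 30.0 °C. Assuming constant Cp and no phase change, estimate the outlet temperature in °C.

Q = 2570 MJ/h = 713.89 kJ/s
ΔT = Q/(ṁ·Cp) = 713.89/(8.11×1.76) = 50.015 K
T_out = 30.0 + 50.015 = 80.015 °C

T_out = 80.0 °C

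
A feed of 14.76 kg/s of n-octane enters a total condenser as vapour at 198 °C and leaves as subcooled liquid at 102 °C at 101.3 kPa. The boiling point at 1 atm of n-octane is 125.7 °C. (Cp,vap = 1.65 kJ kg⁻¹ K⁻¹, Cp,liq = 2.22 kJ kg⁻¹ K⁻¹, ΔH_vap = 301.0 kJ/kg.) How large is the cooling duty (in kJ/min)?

vapour 198→125.7 °C: -119.29 kJ/kg
condensation at 125.7 °C: -301 kJ/kg
liquid 125.7→102 °C: -52.614 kJ/kg
Δh = -119.29 + -301 + -52.614 = -472.91 kJ/kg
Q = ṁ·Δh = 14.76 kg/s × -472.91 kJ/kg = -6980.1 kJ/s
|Q| = 6980.1 kW = 418810 kJ/min

Q_c = 419000 kJ/min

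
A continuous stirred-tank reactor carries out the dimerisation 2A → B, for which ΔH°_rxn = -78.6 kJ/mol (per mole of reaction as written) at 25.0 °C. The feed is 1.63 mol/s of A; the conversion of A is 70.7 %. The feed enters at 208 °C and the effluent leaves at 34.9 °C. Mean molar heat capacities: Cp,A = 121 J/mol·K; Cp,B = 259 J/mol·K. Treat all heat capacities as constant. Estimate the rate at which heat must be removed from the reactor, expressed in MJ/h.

Q_out = 286 MJ/h

Extent of reaction ξ = 0.707 × 1.63 / 2 = 0.5762 mol/s
Reaction term: ξ·ΔH°_rxn = 0.5762 × -78.6 = -45.29 kJ/s
Sensible, feed 208→25 °C: -36.093 kJ/s
Outlet flows (mol/s): A 0.47759, B 0.5762
Sensible, products 25→34.9 °C: 2.0496 kJ/s
Q = ΔH = -79.333 kJ/s = -79.333 kW
Heat removed = 285.6 MJ/h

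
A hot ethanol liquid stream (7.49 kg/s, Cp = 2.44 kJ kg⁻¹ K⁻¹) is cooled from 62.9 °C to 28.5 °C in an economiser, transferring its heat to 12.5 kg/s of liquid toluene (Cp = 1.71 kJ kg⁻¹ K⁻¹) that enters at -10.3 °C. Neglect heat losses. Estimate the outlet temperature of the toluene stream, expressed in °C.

T_c,out = 19.1 °C

Heat released by hot stream: Q = 7.49 × 2.44 × (62.9 − 28.5) = 628.68 kJ/s
Energy balance on cold side (adiabatic exchanger): Q = ṁ_c·Cp_c·(T_c,out − T_c,in)
T_c,out = -10.3 + 628.68/(12.5 × 1.71) = 19.112 °C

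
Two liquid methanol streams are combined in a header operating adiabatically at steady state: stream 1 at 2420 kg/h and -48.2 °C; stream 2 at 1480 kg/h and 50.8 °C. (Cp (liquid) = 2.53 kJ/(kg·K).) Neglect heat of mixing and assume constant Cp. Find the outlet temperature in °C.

No heat crosses the boundary, so H_out = H_in.
T_out = Σ ṁᵢCp,ᵢTᵢ / Σ ṁᵢCp,ᵢ
      = -104890 / 9867 = -10.631 °C

T_out = -10.6 °C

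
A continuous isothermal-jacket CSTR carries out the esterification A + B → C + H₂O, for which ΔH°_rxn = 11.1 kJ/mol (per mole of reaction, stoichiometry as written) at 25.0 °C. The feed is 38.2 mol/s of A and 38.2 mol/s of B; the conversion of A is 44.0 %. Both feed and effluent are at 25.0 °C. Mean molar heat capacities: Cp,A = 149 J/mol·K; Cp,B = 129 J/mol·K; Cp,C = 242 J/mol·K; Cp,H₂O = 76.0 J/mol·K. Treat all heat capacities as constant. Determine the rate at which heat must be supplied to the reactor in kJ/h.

Q_in = 672000 kJ/h

Extent of reaction ξ = 0.440 × 38.2 = 16.808 mol/s
Reaction term: ξ·ΔH°_rxn = 16.808 × 11.1 = 186.57 kJ/s
Q = ΔH = 186.57 kJ/s = 186.57 kW
Heat supplied = 671650 kJ/h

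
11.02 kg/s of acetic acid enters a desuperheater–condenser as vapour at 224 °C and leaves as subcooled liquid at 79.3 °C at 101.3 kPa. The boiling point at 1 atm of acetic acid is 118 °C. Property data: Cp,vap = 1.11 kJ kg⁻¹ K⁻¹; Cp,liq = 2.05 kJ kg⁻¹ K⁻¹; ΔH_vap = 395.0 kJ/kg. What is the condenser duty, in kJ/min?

Q_c = 391000 kJ/min

vapour 224→118 °C: -117.66 kJ/kg
condensation at 118 °C: -395 kJ/kg
liquid 118→79.3 °C: -79.335 kJ/kg
Δh = -117.66 + -395 + -79.335 = -592 kJ/kg
Q = ṁ·Δh = 11.02 kg/s × -592 kJ/kg = -6523.8 kJ/s
|Q| = 6523.8 kW = 391430 kJ/min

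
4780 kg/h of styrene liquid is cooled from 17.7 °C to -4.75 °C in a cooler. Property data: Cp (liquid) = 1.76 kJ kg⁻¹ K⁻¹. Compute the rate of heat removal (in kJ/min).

Q = ṁ·Cp·ΔT = 4780 × 1.76 × (-4.75 − 17.7) = -188870 kJ/h
Converting: 188870 / 3600 s = 52.463 kW
Cooling duty = 3147.8 kJ/min

Q_c = 3150 kJ/min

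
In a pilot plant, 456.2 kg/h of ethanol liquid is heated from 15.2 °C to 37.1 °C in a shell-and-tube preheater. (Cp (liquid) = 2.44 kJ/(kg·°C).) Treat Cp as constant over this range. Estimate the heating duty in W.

Q = ṁ·Cp·ΔT = 456.2 × 2.44 × (37.1 − 15.2) = 24378 kJ/h
Converting: 24378 / 3600 s = 6.7715 kW
Heating duty = 6771.5 W

Q = 6770 W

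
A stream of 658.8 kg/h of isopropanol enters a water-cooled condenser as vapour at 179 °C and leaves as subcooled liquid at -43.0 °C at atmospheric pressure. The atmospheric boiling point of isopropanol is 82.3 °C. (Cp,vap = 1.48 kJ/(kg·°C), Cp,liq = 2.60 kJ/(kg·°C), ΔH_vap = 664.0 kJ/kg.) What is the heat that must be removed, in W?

Q_c = 207000 W

vapour 179→82.3 °C: -143.12 kJ/kg
condensation at 82.3 °C: -664 kJ/kg
liquid 82.3→-43.0 °C: -325.78 kJ/kg
Δh = -143.12 + -664 + -325.78 = -1132.9 kJ/kg
Q = ṁ·Δh = 658.8 kg/h × -1132.9 kJ/kg = -746350 kJ/h
|Q| = 207.32 kW = 207320 W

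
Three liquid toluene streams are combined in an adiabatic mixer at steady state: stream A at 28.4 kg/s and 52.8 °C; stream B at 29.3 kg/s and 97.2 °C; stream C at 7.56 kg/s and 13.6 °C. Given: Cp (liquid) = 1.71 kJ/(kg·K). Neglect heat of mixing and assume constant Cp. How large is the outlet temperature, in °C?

Adiabatic, steady state ⇒ Σ ṁᵢCp,ᵢ(T_out − Tᵢ) = 0
T_out = Σ ṁᵢCp,ᵢTᵢ / Σ ṁᵢCp,ᵢ
      = 7610 / 111.59 = 68.193 °C

T_out = 68.2 °C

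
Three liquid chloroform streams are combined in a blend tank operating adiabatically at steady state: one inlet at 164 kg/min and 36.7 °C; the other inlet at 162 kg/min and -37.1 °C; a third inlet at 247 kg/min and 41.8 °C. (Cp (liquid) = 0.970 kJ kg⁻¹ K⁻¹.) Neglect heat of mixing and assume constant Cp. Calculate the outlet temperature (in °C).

Adiabatic, steady state ⇒ Σ ṁᵢCp,ᵢ(T_out − Tᵢ) = 0
T_out = Σ ṁᵢCp,ᵢTᵢ / Σ ṁᵢCp,ᵢ
      = 10023 / 555.81 = 18.034 °C

T_out = 18.0 °C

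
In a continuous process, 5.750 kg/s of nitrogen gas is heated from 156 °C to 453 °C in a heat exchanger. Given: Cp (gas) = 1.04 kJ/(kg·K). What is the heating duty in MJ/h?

Q = ṁ·Cp·ΔT = 5.750 × 1.04 × (453 − 156) = 1776.1 kJ/s
Heating duty = 6393.8 MJ/h

Q = 6390 MJ/h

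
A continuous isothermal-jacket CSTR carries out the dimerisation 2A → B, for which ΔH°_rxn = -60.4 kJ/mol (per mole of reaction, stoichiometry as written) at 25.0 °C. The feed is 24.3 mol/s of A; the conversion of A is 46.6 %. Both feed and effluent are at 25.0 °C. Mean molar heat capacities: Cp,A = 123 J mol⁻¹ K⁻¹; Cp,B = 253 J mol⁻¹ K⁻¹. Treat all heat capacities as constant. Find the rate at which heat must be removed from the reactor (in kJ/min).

Q_out = 20500 kJ/min

Extent of reaction ξ = 0.466 × 24.3 / 2 = 5.6619 mol/s
Reaction term: ξ·ΔH°_rxn = 5.6619 × -60.4 = -341.98 kJ/s
Q = ΔH = -341.98 kJ/s = -341.98 kW
Heat removed = 20519 kJ/min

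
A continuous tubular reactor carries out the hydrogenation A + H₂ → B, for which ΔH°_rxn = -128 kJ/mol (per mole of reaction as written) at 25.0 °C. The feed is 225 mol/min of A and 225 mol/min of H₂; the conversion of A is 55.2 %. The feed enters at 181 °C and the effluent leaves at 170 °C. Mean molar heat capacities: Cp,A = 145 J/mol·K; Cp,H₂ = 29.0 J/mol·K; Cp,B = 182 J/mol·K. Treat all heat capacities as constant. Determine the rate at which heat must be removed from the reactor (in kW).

Q_out = 270 kW

Extent of reaction ξ = 0.552 × 225 = 124.2 mol/min
Reaction term: ξ·ΔH°_rxn = 124.2 × -128 = -15898 kJ/min
Sensible, feed 181→25 °C: -6107.4 kJ/min
Outlet flows (mol/min): A 100.8, H₂ 100.8, B 124.2
Sensible, products 25→170 °C: 5820.8 kJ/min
Q = ΔH = -16184 kJ/min = -269.74 kW
Heat removed = 269.74 kW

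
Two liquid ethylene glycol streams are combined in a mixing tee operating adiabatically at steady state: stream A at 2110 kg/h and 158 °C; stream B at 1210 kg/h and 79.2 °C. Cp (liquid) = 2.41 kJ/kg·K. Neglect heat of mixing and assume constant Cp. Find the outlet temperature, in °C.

T_out = 129 °C

Adiabatic, steady state ⇒ Σ ṁᵢCp,ᵢ(T_out − Tᵢ) = 0
Σ ṁᵢCp,ᵢTᵢ = 2110×2.41×158 + 1210×2.41×79.2 = 1.0344e+06
Σ ṁᵢCp,ᵢ = 2110×2.41 + 1210×2.41 = 8001.2
T_out = 1.0344e+06 / 8001.2 = 129.28 °C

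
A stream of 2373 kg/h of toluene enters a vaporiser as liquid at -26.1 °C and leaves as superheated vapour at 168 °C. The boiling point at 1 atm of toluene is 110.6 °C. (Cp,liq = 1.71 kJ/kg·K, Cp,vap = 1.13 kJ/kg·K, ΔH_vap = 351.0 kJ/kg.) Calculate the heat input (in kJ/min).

Q = 25700 kJ/min

liquid -26.1→110.6 °C: 233.76 kJ/kg
vaporisation at 110.6 °C: 351 kJ/kg
vapour 110.6→168 °C: 64.862 kJ/kg
Δh = 233.76 + 351 + 64.862 = 649.62 kJ/kg
Q = ṁ·Δh = 2373 kg/h × 649.62 kJ/kg = 1.5415e+06 kJ/h
|Q| = 428.21 kW = 25692 kJ/min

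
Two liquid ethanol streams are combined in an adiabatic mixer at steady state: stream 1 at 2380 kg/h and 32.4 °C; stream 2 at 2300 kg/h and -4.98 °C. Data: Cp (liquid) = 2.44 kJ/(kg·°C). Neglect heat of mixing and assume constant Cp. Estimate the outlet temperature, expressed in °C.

Adiabatic, steady state ⇒ Σ ṁᵢCp,ᵢ(T_out − Tᵢ) = 0
T_out = Σ ṁᵢCp,ᵢTᵢ / Σ ṁᵢCp,ᵢ
      = 160210 / 11419 = 14.029 °C

T_out = 14.0 °C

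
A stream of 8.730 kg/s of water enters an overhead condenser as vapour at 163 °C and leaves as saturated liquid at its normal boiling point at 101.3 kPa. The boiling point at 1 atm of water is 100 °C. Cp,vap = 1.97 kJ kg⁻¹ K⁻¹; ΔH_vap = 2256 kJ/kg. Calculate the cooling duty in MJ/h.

vapour 163→100 °C: -124.11 kJ/kg
condensation at 100 °C: -2256 kJ/kg
Δh = -124.11 + -2256 = -2380.1 kJ/kg
Q = ṁ·Δh = 8.730 kg/s × -2380.1 kJ/kg = -20778 kJ/s
|Q| = 20778 kW = 74802 MJ/h

Q_c = 74800 MJ/h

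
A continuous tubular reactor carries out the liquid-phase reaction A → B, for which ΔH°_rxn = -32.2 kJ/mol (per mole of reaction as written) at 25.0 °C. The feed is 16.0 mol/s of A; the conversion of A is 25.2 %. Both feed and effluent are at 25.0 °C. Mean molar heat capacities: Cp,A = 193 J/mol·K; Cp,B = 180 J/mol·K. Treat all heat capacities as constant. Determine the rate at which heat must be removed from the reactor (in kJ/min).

Q_out = 7790 kJ/min

Extent of reaction ξ = 0.252 × 16.0 = 4.032 mol/s
Reaction term: ξ·ΔH°_rxn = 4.032 × -32.2 = -129.83 kJ/s
Q = ΔH = -129.83 kJ/s = -129.83 kW
Heat removed = 7789.8 kJ/min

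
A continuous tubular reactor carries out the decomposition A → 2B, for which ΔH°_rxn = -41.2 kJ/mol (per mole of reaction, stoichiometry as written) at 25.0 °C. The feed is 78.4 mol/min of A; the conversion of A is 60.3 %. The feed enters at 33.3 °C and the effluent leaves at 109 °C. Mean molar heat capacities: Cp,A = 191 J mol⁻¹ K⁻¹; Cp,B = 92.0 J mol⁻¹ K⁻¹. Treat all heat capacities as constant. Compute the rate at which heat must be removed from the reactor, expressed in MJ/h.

Q_out = 50.5 MJ/h

Extent of reaction ξ = 0.603 × 78.4 = 47.275 mol/min
Reaction term: ξ·ΔH°_rxn = 47.275 × -41.2 = -1947.7 kJ/min
Sensible, feed 33.3→25 °C: -124.29 kJ/min
Outlet flows (mol/min): A 31.125, B 94.55
Sensible, products 25→109 °C: 1230.1 kJ/min
Q = ΔH = -841.97 kJ/min = -14.033 kW
Heat removed = 50.518 MJ/h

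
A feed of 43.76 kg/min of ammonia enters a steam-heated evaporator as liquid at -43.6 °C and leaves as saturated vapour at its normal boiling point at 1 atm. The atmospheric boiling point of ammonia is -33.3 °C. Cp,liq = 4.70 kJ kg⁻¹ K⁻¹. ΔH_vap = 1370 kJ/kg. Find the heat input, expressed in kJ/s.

Q = 1030 kJ/s

liquid -43.6→-33.3 °C: 48.41 kJ/kg
vaporisation at -33.3 °C: 1370 kJ/kg
Δh = 48.41 + 1370 = 1418.4 kJ/kg
Q = ṁ·Δh = 43.76 kg/min × 1418.4 kJ/kg = 62070 kJ/min
|Q| = 1034.5 kW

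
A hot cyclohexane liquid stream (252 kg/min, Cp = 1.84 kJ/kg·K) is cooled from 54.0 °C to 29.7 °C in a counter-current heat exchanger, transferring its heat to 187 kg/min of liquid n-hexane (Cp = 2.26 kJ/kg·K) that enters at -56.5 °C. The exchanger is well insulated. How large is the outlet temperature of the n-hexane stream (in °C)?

T_c,out = -29.8 °C

Heat released by hot stream: Q = 252 × 1.84 × (54.0 − 29.7) = 11267 kJ/min
Energy balance on cold side (adiabatic exchanger): Q = ṁ_c·Cp_c·(T_c,out − T_c,in)
T_c,out = -56.5 + 11267/(187 × 2.26) = -29.839 °C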